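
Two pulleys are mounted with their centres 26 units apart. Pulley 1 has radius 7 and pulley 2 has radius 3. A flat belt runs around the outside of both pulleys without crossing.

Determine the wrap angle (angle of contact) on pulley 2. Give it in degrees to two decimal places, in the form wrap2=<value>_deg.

wrap2=162.30_deg

open belt: β = asin((r2−r1)/C) = asin(-4/26) = -8.8499°
wrap1 = π − 2β = 197.6998°
wrap2 = π + 2β = 162.3002°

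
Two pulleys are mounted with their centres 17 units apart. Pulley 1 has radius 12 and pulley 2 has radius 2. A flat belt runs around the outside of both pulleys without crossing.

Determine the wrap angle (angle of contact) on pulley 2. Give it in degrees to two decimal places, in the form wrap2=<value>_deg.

open belt: β = asin((r2−r1)/C) = asin(-10/17) = -36.0319°
wrap1 = π − 2β = 252.0638°
wrap2 = π + 2β = 107.9362°

wrap2=107.94_deg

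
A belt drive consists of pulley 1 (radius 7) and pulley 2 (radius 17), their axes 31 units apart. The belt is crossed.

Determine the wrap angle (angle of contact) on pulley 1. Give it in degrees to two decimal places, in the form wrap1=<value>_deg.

crossed belt: β = asin((r1+r2)/C) = asin(24/31) = 50.7320°
wrap1 = wrap2 = π + 2β = 281.4639°

wrap1=281.46_deg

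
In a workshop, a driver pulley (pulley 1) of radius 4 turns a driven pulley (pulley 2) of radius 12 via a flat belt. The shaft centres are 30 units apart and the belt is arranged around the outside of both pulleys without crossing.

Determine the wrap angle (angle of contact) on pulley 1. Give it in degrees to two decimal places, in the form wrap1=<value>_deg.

wrap1=149.07_deg

open belt: β = asin((r2−r1)/C) = asin(8/30) = 15.4660°
wrap1 = π − 2β = 149.0680°
wrap2 = π + 2β = 210.9320°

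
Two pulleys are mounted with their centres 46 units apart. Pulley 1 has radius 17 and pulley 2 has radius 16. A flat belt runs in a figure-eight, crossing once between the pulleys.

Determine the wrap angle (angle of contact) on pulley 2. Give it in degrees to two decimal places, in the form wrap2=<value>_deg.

wrap2=271.68_deg

crossed belt: β = asin((r1+r2)/C) = asin(33/46) = 45.8395°
wrap1 = wrap2 = π + 2β = 271.6790°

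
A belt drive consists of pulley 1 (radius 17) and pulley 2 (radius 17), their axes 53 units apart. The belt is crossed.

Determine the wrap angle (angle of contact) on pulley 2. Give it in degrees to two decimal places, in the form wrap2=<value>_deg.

crossed belt: β = asin((r1+r2)/C) = asin(34/53) = 39.9045°
wrap1 = wrap2 = π + 2β = 259.8089°

wrap2=259.81_deg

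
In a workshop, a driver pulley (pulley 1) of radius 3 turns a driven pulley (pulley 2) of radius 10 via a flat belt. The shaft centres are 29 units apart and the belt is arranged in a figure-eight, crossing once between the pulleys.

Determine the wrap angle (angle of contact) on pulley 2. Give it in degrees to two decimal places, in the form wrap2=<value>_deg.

crossed belt: β = asin((r1+r2)/C) = asin(13/29) = 26.6331°
wrap1 = wrap2 = π + 2β = 233.2662°

wrap2=233.27_deg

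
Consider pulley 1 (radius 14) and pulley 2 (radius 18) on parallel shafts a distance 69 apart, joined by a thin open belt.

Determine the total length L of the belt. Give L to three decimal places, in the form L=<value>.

open belt: β = asin((r2−r1)/C) = asin(4/69) = 3.3234°
wrap1 = π − 2β = 173.3533°
wrap2 = π + 2β = 186.6467°
tangent length = C·cosβ = 68.8840
L = r1·wrap1 + r2·wrap2 + 2·C·cosβ = 14·3.0256 + 18·3.2576 + 2·68.8840 = 238.7629

L=238.763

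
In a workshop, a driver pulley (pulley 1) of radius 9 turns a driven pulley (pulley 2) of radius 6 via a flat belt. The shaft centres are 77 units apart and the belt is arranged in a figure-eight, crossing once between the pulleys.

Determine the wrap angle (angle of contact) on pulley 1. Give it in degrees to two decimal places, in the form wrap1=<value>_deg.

wrap1=202.47_deg

crossed belt: β = asin((r1+r2)/C) = asin(15/77) = 11.2333°
wrap1 = wrap2 = π + 2β = 202.4667°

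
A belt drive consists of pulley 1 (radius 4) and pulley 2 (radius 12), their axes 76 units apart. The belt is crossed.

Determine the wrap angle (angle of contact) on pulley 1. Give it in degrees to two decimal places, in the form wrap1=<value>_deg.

crossed belt: β = asin((r1+r2)/C) = asin(16/76) = 12.1532°
wrap1 = wrap2 = π + 2β = 204.3064°

wrap1=204.31_deg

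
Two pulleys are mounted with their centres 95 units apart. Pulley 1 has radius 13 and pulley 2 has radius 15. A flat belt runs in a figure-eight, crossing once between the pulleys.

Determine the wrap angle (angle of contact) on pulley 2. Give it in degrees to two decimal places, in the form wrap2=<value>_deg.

wrap2=214.28_deg

crossed belt: β = asin((r1+r2)/C) = asin(28/95) = 17.1418°
wrap1 = wrap2 = π + 2β = 214.2835°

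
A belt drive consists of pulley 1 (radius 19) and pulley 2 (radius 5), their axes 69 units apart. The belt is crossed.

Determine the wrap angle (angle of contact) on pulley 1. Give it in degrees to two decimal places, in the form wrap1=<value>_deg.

crossed belt: β = asin((r1+r2)/C) = asin(24/69) = 20.3544°
wrap1 = wrap2 = π + 2β = 220.7088°

wrap1=220.71_deg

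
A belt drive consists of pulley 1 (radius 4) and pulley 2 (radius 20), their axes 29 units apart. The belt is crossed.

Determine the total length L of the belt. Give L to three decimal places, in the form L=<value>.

crossed belt: β = asin((r1+r2)/C) = asin(24/29) = 55.8516°
wrap1 = wrap2 = π + 2β = 291.7032°
tangent length = C·cosβ = 16.2788
L = (r1+r2)·wrap + 2·C·cosβ = 24·5.0912 + 2·16.2788 = 154.7460

L=154.746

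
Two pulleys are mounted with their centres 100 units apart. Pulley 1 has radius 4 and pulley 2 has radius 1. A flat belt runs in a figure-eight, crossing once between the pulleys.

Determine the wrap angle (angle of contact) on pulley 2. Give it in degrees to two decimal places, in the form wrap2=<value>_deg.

crossed belt: β = asin((r1+r2)/C) = asin(5/100) = 2.8660°
wrap1 = wrap2 = π + 2β = 185.7320°

wrap2=185.73_deg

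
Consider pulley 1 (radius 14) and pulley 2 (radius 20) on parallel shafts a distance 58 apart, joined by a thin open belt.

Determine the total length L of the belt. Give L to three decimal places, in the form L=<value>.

open belt: β = asin((r2−r1)/C) = asin(6/58) = 5.9378°
wrap1 = π − 2β = 168.1245°
wrap2 = π + 2β = 191.8755°
tangent length = C·cosβ = 57.6888
L = r1·wrap1 + r2·wrap2 + 2·C·cosβ = 14·2.9343 + 20·3.3489 + 2·57.6888 = 223.4354

L=223.435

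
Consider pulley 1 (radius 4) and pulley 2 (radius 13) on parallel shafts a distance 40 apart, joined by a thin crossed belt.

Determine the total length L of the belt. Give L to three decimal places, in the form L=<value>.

crossed belt: β = asin((r1+r2)/C) = asin(17/40) = 25.1507°
wrap1 = wrap2 = π + 2β = 230.3013°
tangent length = C·cosβ = 36.2077
L = (r1+r2)·wrap + 2·C·cosβ = 17·4.0195 + 2·36.2077 = 140.7472

L=140.747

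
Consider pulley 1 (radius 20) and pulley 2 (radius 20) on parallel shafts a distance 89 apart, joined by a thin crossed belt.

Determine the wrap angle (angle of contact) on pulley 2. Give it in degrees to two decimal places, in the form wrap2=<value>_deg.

wrap2=233.42_deg

crossed belt: β = asin((r1+r2)/C) = asin(40/89) = 26.7076°
wrap1 = wrap2 = π + 2β = 233.4153°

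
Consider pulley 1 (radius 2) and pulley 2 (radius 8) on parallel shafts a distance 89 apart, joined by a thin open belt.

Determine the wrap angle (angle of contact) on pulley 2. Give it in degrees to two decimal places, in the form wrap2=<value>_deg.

open belt: β = asin((r2−r1)/C) = asin(6/89) = 3.8656°
wrap1 = π − 2β = 172.2689°
wrap2 = π + 2β = 187.7311°

wrap2=187.73_deg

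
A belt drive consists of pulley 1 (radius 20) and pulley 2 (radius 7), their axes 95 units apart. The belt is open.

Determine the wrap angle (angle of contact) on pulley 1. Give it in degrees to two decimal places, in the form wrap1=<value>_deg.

open belt: β = asin((r2−r1)/C) = asin(-13/95) = -7.8652°
wrap1 = π − 2β = 195.7303°
wrap2 = π + 2β = 164.2697°

wrap1=195.73_deg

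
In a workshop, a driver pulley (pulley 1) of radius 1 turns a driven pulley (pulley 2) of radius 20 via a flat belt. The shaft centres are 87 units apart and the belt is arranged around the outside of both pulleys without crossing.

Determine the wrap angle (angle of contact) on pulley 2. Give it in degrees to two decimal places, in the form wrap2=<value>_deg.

open belt: β = asin((r2−r1)/C) = asin(19/87) = 12.6145°
wrap1 = π − 2β = 154.7709°
wrap2 = π + 2β = 205.2291°

wrap2=205.23_deg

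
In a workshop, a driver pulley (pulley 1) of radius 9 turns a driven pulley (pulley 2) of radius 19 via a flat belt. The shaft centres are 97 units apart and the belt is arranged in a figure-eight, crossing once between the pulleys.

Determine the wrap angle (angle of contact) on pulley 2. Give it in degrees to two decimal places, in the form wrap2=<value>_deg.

crossed belt: β = asin((r1+r2)/C) = asin(28/97) = 16.7777°
wrap1 = wrap2 = π + 2β = 213.5555°

wrap2=213.56_deg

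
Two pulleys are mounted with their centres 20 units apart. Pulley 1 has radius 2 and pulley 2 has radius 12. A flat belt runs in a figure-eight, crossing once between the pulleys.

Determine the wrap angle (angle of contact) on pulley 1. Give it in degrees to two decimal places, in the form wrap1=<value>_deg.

wrap1=268.85_deg

crossed belt: β = asin((r1+r2)/C) = asin(14/20) = 44.4270°
wrap1 = wrap2 = π + 2β = 268.8540°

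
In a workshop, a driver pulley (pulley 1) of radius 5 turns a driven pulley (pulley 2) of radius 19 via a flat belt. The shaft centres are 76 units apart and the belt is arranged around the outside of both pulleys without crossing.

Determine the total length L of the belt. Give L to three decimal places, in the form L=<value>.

L=229.985

open belt: β = asin((r2−r1)/C) = asin(14/76) = 10.6151°
wrap1 = π − 2β = 158.7698°
wrap2 = π + 2β = 201.2302°
tangent length = C·cosβ = 74.6994
L = r1·wrap1 + r2·wrap2 + 2·C·cosβ = 5·2.7711 + 19·3.5121 + 2·74.6994 = 229.9845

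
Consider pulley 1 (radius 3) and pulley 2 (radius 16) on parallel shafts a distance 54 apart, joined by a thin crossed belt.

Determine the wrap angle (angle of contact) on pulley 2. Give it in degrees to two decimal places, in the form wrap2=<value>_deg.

wrap2=221.20_deg

crossed belt: β = asin((r1+r2)/C) = asin(19/54) = 20.6006°
wrap1 = wrap2 = π + 2β = 221.2012°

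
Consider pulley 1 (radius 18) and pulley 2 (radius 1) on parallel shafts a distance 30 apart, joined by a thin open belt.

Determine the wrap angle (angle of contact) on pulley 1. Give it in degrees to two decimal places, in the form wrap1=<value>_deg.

open belt: β = asin((r2−r1)/C) = asin(-17/30) = -34.5181°
wrap1 = π − 2β = 249.0362°
wrap2 = π + 2β = 110.9638°

wrap1=249.04_deg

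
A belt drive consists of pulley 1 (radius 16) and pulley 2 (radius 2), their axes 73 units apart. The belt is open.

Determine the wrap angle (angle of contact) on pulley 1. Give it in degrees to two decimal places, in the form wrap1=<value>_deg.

wrap1=202.11_deg

open belt: β = asin((r2−r1)/C) = asin(-14/73) = -11.0567°
wrap1 = π − 2β = 202.1135°
wrap2 = π + 2β = 157.8865°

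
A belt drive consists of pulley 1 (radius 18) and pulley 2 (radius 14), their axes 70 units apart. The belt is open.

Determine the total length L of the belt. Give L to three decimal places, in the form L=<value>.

open belt: β = asin((r2−r1)/C) = asin(-4/70) = -3.2758°
wrap1 = π − 2β = 186.5517°
wrap2 = π + 2β = 173.4483°
tangent length = C·cosβ = 69.8856
L = r1·wrap1 + r2·wrap2 + 2·C·cosβ = 18·3.2559 + 14·3.0272 + 2·69.8856 = 240.7596

L=240.760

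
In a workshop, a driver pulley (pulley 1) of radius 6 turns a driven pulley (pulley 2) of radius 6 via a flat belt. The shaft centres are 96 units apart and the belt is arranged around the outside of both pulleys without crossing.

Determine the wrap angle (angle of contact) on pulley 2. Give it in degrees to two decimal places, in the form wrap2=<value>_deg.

open belt: β = asin((r2−r1)/C) = asin(0/96) = 0.0000°
wrap1 = π − 2β = 180.0000°
wrap2 = π + 2β = 180.0000°

wrap2=180.00_deg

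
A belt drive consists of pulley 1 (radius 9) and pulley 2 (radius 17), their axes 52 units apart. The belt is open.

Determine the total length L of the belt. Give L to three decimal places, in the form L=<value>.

open belt: β = asin((r2−r1)/C) = asin(8/52) = 8.8499°
wrap1 = π − 2β = 162.3002°
wrap2 = π + 2β = 197.6998°
tangent length = C·cosβ = 51.3809
L = r1·wrap1 + r2·wrap2 + 2·C·cosβ = 9·2.8327 + 17·3.4505 + 2·51.3809 = 186.9146

L=186.915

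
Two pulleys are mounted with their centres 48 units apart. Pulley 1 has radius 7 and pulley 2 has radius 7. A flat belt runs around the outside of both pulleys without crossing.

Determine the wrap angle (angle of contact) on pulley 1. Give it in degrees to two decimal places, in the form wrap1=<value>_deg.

wrap1=180.00_deg

open belt: β = asin((r2−r1)/C) = asin(0/48) = 0.0000°
wrap1 = π − 2β = 180.0000°
wrap2 = π + 2β = 180.0000°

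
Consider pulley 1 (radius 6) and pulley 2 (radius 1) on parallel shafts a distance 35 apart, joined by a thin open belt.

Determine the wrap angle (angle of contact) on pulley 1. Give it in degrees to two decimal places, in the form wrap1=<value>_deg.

wrap1=196.43_deg

open belt: β = asin((r2−r1)/C) = asin(-5/35) = -8.2132°
wrap1 = π − 2β = 196.4264°
wrap2 = π + 2β = 163.5736°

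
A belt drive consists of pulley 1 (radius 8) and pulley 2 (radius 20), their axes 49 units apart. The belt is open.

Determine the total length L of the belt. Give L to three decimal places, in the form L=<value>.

open belt: β = asin((r2−r1)/C) = asin(12/49) = 14.1758°
wrap1 = π − 2β = 151.6484°
wrap2 = π + 2β = 208.3516°
tangent length = C·cosβ = 47.5079
L = r1·wrap1 + r2·wrap2 + 2·C·cosβ = 8·2.6468 + 20·3.6364 + 2·47.5079 = 188.9183

L=188.918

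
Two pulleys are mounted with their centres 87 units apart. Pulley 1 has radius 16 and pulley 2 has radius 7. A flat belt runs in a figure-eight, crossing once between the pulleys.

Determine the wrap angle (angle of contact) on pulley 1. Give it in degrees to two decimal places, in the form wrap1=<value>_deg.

crossed belt: β = asin((r1+r2)/C) = asin(23/87) = 15.3294°
wrap1 = wrap2 = π + 2β = 210.6588°

wrap1=210.66_deg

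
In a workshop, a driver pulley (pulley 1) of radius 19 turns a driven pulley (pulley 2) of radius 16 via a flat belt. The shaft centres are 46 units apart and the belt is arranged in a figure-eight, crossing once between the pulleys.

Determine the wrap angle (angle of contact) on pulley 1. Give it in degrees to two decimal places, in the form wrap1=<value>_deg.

crossed belt: β = asin((r1+r2)/C) = asin(35/46) = 49.5409°
wrap1 = wrap2 = π + 2β = 279.0818°

wrap1=279.08_deg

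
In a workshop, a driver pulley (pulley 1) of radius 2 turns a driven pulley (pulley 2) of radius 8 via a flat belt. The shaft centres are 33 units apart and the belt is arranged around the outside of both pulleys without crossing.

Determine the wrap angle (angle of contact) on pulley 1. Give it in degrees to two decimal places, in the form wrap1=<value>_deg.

wrap1=159.05_deg

open belt: β = asin((r2−r1)/C) = asin(6/33) = 10.4757°
wrap1 = π − 2β = 159.0486°
wrap2 = π + 2β = 200.9514°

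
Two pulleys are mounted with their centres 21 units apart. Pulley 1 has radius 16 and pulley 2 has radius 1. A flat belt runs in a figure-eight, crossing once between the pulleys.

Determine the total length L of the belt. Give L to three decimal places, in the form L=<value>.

crossed belt: β = asin((r1+r2)/C) = asin(17/21) = 54.0494°
wrap1 = wrap2 = π + 2β = 288.0989°
tangent length = C·cosβ = 12.3288
L = (r1+r2)·wrap + 2·C·cosβ = 17·5.0283 + 2·12.3288 = 110.1383

L=110.138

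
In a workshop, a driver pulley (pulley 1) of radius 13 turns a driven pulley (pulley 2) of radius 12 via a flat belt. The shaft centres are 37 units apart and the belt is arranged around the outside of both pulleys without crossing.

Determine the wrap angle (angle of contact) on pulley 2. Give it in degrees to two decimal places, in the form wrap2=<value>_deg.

open belt: β = asin((r2−r1)/C) = asin(-1/37) = -1.5487°
wrap1 = π − 2β = 183.0974°
wrap2 = π + 2β = 176.9026°

wrap2=176.90_deg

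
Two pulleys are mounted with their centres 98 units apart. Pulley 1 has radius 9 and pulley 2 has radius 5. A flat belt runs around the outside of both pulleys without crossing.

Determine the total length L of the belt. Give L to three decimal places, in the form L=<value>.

L=240.146

open belt: β = asin((r2−r1)/C) = asin(-4/98) = -2.3393°
wrap1 = π − 2β = 184.6785°
wrap2 = π + 2β = 175.3215°
tangent length = C·cosβ = 97.9183
L = r1·wrap1 + r2·wrap2 + 2·C·cosβ = 9·3.2232 + 5·3.0599 + 2·97.9183 = 240.1456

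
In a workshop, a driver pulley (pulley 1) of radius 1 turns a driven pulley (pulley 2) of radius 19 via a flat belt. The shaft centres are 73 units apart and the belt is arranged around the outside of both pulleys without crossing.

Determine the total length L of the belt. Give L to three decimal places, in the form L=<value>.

open belt: β = asin((r2−r1)/C) = asin(18/73) = 14.2750°
wrap1 = π − 2β = 151.4501°
wrap2 = π + 2β = 208.5499°
tangent length = C·cosβ = 70.7460
L = r1·wrap1 + r2·wrap2 + 2·C·cosβ = 1·2.6433 + 19·3.6399 + 2·70.7460 = 213.2931

L=213.293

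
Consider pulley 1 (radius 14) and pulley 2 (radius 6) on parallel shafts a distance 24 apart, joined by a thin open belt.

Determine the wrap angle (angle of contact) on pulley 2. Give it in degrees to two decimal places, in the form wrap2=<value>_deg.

wrap2=141.06_deg

open belt: β = asin((r2−r1)/C) = asin(-8/24) = -19.4712°
wrap1 = π − 2β = 218.9424°
wrap2 = π + 2β = 141.0576°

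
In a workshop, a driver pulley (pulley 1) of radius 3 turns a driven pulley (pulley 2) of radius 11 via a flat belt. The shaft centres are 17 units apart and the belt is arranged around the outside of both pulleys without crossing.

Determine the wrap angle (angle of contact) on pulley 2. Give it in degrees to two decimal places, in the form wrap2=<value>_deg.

wrap2=236.14_deg

open belt: β = asin((r2−r1)/C) = asin(8/17) = 28.0725°
wrap1 = π − 2β = 123.8550°
wrap2 = π + 2β = 236.1450°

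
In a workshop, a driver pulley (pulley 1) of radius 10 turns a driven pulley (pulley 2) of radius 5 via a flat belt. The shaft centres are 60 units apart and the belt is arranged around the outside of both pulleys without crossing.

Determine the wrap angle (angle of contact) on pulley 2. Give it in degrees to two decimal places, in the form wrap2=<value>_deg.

open belt: β = asin((r2−r1)/C) = asin(-5/60) = -4.7802°
wrap1 = π − 2β = 189.5604°
wrap2 = π + 2β = 170.4396°

wrap2=170.44_deg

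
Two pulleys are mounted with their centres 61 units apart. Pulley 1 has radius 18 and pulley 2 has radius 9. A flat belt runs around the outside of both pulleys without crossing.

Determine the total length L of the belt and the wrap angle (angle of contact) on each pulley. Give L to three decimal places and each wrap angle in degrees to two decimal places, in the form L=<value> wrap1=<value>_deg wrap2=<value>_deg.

L=208.153 wrap1=196.97_deg wrap2=163.03_deg

open belt: β = asin((r2−r1)/C) = asin(-9/61) = -8.4844°
wrap1 = π − 2β = 196.9689°
wrap2 = π + 2β = 163.0311°
tangent length = C·cosβ = 60.3324
L = r1·wrap1 + r2·wrap2 + 2·C·cosβ = 18·3.4378 + 9·2.8454 + 2·60.3324 = 208.1533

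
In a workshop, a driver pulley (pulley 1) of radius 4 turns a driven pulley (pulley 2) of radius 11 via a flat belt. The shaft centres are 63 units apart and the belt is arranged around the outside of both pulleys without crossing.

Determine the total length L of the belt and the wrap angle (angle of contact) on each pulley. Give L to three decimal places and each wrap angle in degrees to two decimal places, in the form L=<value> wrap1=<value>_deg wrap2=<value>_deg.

L=173.902 wrap1=167.24_deg wrap2=192.76_deg

open belt: β = asin((r2−r1)/C) = asin(7/63) = 6.3794°
wrap1 = π − 2β = 167.2413°
wrap2 = π + 2β = 192.7587°
tangent length = C·cosβ = 62.6099
L = r1·wrap1 + r2·wrap2 + 2·C·cosβ = 4·2.9189 + 11·3.3643 + 2·62.6099 = 173.9025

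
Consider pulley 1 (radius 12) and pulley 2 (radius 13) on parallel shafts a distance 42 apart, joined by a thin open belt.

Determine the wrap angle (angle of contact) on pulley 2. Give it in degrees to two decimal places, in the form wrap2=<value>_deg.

wrap2=182.73_deg

open belt: β = asin((r2−r1)/C) = asin(1/42) = 1.3643°
wrap1 = π − 2β = 177.2714°
wrap2 = π + 2β = 182.7286°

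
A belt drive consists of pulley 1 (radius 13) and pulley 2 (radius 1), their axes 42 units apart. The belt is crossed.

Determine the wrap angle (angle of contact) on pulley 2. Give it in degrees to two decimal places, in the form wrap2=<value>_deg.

crossed belt: β = asin((r1+r2)/C) = asin(14/42) = 19.4712°
wrap1 = wrap2 = π + 2β = 218.9424°

wrap2=218.94_deg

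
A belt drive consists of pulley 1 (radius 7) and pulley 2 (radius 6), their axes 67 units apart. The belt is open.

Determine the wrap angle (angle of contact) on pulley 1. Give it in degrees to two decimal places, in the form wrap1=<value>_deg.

open belt: β = asin((r2−r1)/C) = asin(-1/67) = -0.8552°
wrap1 = π − 2β = 181.7104°
wrap2 = π + 2β = 178.2896°

wrap1=181.71_deg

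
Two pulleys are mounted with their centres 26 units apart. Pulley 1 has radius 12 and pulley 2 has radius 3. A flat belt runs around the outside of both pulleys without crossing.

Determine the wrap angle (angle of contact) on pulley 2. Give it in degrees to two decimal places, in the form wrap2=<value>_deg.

open belt: β = asin((r2−r1)/C) = asin(-9/26) = -20.2522°
wrap1 = π − 2β = 220.5045°
wrap2 = π + 2β = 139.4955°

wrap2=139.50_deg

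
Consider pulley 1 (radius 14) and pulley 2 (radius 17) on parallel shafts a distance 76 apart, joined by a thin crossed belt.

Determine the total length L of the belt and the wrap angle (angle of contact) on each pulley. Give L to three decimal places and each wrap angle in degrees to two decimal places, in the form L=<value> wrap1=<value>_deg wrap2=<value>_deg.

crossed belt: β = asin((r1+r2)/C) = asin(31/76) = 24.0727°
wrap1 = wrap2 = π + 2β = 228.1453°
tangent length = C·cosβ = 69.3902
L = (r1+r2)·wrap + 2·C·cosβ = 31·3.9819 + 2·69.3902 = 262.2189

L=262.219 wrap1=228.15_deg wrap2=228.15_deg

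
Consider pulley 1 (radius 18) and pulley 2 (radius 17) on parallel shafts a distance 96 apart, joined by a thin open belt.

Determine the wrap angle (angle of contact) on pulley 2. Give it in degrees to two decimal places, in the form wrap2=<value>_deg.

open belt: β = asin((r2−r1)/C) = asin(-1/96) = -0.5968°
wrap1 = π − 2β = 181.1937°
wrap2 = π + 2β = 178.8063°

wrap2=178.81_deg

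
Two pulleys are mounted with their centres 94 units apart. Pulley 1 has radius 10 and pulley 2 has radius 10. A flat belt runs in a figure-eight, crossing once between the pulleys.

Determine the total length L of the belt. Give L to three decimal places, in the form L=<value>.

crossed belt: β = asin((r1+r2)/C) = asin(20/94) = 12.2845°
wrap1 = wrap2 = π + 2β = 204.5690°
tangent length = C·cosβ = 91.8477
L = (r1+r2)·wrap + 2·C·cosβ = 20·3.5704 + 2·91.8477 = 255.1034

L=255.103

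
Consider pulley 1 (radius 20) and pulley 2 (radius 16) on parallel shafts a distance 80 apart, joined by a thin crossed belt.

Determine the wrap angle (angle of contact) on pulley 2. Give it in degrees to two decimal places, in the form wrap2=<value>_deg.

crossed belt: β = asin((r1+r2)/C) = asin(36/80) = 26.7437°
wrap1 = wrap2 = π + 2β = 233.4874°

wrap2=233.49_deg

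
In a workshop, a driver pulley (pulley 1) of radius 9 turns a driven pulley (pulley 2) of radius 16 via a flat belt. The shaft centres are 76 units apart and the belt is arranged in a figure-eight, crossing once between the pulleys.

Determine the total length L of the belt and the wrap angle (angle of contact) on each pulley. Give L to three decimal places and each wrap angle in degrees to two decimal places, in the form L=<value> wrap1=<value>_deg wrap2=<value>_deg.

crossed belt: β = asin((r1+r2)/C) = asin(25/76) = 19.2049°
wrap1 = wrap2 = π + 2β = 218.4098°
tangent length = C·cosβ = 71.7705
L = (r1+r2)·wrap + 2·C·cosβ = 25·3.8120 + 2·71.7705 = 238.8402

L=238.840 wrap1=218.41_deg wrap2=218.41_deg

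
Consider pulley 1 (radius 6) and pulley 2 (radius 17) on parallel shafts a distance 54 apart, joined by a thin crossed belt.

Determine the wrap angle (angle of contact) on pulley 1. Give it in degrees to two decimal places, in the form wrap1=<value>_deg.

crossed belt: β = asin((r1+r2)/C) = asin(23/54) = 25.2093°
wrap1 = wrap2 = π + 2β = 230.4186°

wrap1=230.42_deg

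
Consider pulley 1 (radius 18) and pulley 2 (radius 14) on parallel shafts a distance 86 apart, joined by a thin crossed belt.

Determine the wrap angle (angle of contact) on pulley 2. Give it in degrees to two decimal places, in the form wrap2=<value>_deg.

crossed belt: β = asin((r1+r2)/C) = asin(32/86) = 21.8448°
wrap1 = wrap2 = π + 2β = 223.6895°

wrap2=223.69_deg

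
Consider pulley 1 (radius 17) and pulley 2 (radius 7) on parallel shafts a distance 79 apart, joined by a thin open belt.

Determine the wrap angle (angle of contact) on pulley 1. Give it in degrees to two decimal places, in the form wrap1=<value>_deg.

open belt: β = asin((r2−r1)/C) = asin(-10/79) = -7.2721°
wrap1 = π − 2β = 194.5443°
wrap2 = π + 2β = 165.4557°

wrap1=194.54_deg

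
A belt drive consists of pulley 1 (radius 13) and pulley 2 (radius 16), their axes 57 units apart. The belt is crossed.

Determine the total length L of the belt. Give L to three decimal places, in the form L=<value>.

crossed belt: β = asin((r1+r2)/C) = asin(29/57) = 30.5821°
wrap1 = wrap2 = π + 2β = 241.1641°
tangent length = C·cosβ = 49.0714
L = (r1+r2)·wrap + 2·C·cosβ = 29·4.2091 + 2·49.0714 = 220.2069

L=220.207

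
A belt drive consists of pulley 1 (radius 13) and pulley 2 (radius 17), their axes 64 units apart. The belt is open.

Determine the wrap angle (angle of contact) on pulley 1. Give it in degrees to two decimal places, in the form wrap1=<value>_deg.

open belt: β = asin((r2−r1)/C) = asin(4/64) = 3.5833°
wrap1 = π − 2β = 172.8334°
wrap2 = π + 2β = 187.1666°

wrap1=172.83_deg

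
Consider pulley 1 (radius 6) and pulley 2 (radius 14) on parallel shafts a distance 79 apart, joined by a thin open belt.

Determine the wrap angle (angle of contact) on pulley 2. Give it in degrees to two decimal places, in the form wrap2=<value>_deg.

open belt: β = asin((r2−r1)/C) = asin(8/79) = 5.8121°
wrap1 = π − 2β = 168.3759°
wrap2 = π + 2β = 191.6241°

wrap2=191.62_deg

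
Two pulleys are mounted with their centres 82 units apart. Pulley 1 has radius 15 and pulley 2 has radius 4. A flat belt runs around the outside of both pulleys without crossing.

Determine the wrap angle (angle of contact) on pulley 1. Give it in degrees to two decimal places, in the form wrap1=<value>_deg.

wrap1=195.42_deg

open belt: β = asin((r2−r1)/C) = asin(-11/82) = -7.7093°
wrap1 = π − 2β = 195.4185°
wrap2 = π + 2β = 164.5815°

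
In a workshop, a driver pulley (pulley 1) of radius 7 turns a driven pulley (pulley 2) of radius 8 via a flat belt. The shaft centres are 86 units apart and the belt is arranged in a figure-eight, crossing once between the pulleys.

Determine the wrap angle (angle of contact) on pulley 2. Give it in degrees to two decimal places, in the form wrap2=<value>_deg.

crossed belt: β = asin((r1+r2)/C) = asin(15/86) = 10.0448°
wrap1 = wrap2 = π + 2β = 200.0897°

wrap2=200.09_deg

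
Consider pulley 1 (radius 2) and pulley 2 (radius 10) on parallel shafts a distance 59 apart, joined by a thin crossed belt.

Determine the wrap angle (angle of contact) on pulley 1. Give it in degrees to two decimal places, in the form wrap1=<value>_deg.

wrap1=203.47_deg

crossed belt: β = asin((r1+r2)/C) = asin(12/59) = 11.7353°
wrap1 = wrap2 = π + 2β = 203.4705°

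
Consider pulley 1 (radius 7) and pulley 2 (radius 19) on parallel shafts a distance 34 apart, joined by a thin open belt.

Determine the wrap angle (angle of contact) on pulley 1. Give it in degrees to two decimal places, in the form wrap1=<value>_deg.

open belt: β = asin((r2−r1)/C) = asin(12/34) = 20.6673°
wrap1 = π − 2β = 138.6654°
wrap2 = π + 2β = 221.3346°

wrap1=138.67_deg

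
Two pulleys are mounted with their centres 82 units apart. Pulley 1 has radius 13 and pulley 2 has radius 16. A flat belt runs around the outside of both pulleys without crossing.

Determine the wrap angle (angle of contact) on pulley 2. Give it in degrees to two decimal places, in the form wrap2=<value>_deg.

open belt: β = asin((r2−r1)/C) = asin(3/82) = 2.0967°
wrap1 = π − 2β = 175.8067°
wrap2 = π + 2β = 184.1933°

wrap2=184.19_deg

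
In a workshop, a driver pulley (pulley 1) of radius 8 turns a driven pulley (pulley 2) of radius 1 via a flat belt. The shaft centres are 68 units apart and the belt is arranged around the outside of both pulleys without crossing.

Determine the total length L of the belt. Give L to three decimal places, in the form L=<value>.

open belt: β = asin((r2−r1)/C) = asin(-7/68) = -5.9086°
wrap1 = π − 2β = 191.8171°
wrap2 = π + 2β = 168.1829°
tangent length = C·cosβ = 67.6387
L = r1·wrap1 + r2·wrap2 + 2·C·cosβ = 8·3.3478 + 1·2.9353 + 2·67.6387 = 164.9956

L=164.996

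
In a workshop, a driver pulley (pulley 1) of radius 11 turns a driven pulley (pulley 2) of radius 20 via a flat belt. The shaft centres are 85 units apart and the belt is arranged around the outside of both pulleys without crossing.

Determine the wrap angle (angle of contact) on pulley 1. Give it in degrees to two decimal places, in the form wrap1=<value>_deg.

wrap1=167.84_deg

open belt: β = asin((r2−r1)/C) = asin(9/85) = 6.0780°
wrap1 = π − 2β = 167.8440°
wrap2 = π + 2β = 192.1560°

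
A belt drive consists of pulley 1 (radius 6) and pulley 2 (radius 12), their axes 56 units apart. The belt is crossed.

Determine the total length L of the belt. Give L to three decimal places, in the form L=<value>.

crossed belt: β = asin((r1+r2)/C) = asin(18/56) = 18.7493°
wrap1 = wrap2 = π + 2β = 217.4987°
tangent length = C·cosβ = 53.0283
L = (r1+r2)·wrap + 2·C·cosβ = 18·3.7961 + 2·53.0283 = 174.3858

L=174.386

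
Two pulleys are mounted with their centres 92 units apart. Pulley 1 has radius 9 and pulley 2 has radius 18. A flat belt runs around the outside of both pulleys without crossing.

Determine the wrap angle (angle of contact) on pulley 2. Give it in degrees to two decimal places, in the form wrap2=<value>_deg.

wrap2=191.23_deg

open belt: β = asin((r2−r1)/C) = asin(9/92) = 5.6140°
wrap1 = π − 2β = 168.7720°
wrap2 = π + 2β = 191.2280°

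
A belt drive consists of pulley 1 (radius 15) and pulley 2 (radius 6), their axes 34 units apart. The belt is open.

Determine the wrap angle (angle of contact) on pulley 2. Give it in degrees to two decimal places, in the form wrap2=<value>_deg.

open belt: β = asin((r2−r1)/C) = asin(-9/34) = -15.3495°
wrap1 = π − 2β = 210.6990°
wrap2 = π + 2β = 149.3010°

wrap2=149.30_deg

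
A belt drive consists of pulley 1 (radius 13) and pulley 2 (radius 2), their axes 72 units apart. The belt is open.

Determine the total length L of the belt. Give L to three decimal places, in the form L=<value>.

L=192.808

open belt: β = asin((r2−r1)/C) = asin(-11/72) = -8.7879°
wrap1 = π − 2β = 197.5759°
wrap2 = π + 2β = 162.4241°
tangent length = C·cosβ = 71.1548
L = r1·wrap1 + r2·wrap2 + 2·C·cosβ = 13·3.4483 + 2·2.8348 + 2·71.1548 = 192.8077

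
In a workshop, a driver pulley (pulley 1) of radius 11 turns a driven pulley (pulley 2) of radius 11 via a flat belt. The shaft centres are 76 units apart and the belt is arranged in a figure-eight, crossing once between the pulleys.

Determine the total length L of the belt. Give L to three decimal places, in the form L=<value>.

L=227.529

crossed belt: β = asin((r1+r2)/C) = asin(22/76) = 16.8264°
wrap1 = wrap2 = π + 2β = 213.6529°
tangent length = C·cosβ = 72.7461
L = (r1+r2)·wrap + 2·C·cosβ = 22·3.7289 + 2·72.7461 = 227.5291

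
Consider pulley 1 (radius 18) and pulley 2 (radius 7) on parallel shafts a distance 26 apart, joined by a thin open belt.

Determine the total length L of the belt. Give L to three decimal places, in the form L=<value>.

L=135.267

open belt: β = asin((r2−r1)/C) = asin(-11/26) = -25.0290°
wrap1 = π − 2β = 230.0580°
wrap2 = π + 2β = 129.9420°
tangent length = C·cosβ = 23.5584
L = r1·wrap1 + r2·wrap2 + 2·C·cosβ = 18·4.0153 + 7·2.2679 + 2·23.5584 = 135.2671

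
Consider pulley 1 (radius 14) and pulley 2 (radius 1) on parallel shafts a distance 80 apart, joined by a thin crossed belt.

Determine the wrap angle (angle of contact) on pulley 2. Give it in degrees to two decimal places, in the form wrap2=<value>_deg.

wrap2=201.61_deg

crossed belt: β = asin((r1+r2)/C) = asin(15/80) = 10.8069°
wrap1 = wrap2 = π + 2β = 201.6138°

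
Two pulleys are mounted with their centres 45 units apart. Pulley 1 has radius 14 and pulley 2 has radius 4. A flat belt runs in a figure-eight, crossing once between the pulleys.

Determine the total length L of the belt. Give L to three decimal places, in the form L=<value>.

crossed belt: β = asin((r1+r2)/C) = asin(18/45) = 23.5782°
wrap1 = wrap2 = π + 2β = 227.1564°
tangent length = C·cosβ = 41.2432
L = (r1+r2)·wrap + 2·C·cosβ = 18·3.9646 + 2·41.2432 = 153.8496

L=153.850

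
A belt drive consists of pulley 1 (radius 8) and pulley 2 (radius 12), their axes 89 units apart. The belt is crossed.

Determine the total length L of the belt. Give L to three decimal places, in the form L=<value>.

crossed belt: β = asin((r1+r2)/C) = asin(20/89) = 12.9864°
wrap1 = wrap2 = π + 2β = 205.9727°
tangent length = C·cosβ = 86.7237
L = (r1+r2)·wrap + 2·C·cosβ = 20·3.5949 + 2·86.7237 = 245.3454

L=245.345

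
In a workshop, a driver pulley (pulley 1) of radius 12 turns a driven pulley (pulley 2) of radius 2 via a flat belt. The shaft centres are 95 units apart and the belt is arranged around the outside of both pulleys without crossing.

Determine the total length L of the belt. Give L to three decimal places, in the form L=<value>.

L=235.036

open belt: β = asin((r2−r1)/C) = asin(-10/95) = -6.0423°
wrap1 = π − 2β = 192.0847°
wrap2 = π + 2β = 167.9153°
tangent length = C·cosβ = 94.4722
L = r1·wrap1 + r2·wrap2 + 2·C·cosβ = 12·3.3525 + 2·2.9307 + 2·94.4722 = 235.0359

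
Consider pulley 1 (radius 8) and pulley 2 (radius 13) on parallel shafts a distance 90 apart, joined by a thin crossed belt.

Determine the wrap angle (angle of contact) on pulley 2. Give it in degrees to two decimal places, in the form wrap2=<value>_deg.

crossed belt: β = asin((r1+r2)/C) = asin(21/90) = 13.4934°
wrap1 = wrap2 = π + 2β = 206.9868°

wrap2=206.99_deg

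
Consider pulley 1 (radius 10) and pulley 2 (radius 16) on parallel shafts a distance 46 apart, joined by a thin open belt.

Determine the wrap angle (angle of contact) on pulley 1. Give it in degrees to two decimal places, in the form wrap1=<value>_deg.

open belt: β = asin((r2−r1)/C) = asin(6/46) = 7.4947°
wrap1 = π − 2β = 165.0106°
wrap2 = π + 2β = 194.9894°

wrap1=165.01_deg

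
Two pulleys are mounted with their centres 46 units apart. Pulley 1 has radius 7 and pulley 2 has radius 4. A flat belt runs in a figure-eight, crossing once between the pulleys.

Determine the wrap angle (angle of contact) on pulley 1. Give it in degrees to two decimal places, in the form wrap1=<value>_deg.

wrap1=207.67_deg

crossed belt: β = asin((r1+r2)/C) = asin(11/46) = 13.8352°
wrap1 = wrap2 = π + 2β = 207.6704°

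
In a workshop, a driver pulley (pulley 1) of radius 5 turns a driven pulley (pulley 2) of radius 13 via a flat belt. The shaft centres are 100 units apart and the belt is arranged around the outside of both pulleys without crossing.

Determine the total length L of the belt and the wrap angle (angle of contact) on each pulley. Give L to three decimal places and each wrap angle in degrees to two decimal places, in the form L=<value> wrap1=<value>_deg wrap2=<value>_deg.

open belt: β = asin((r2−r1)/C) = asin(8/100) = 4.5886°
wrap1 = π − 2β = 170.8229°
wrap2 = π + 2β = 189.1771°
tangent length = C·cosβ = 99.6795
L = r1·wrap1 + r2·wrap2 + 2·C·cosβ = 5·2.9814 + 13·3.3018 + 2·99.6795 = 257.1890

L=257.189 wrap1=170.82_deg wrap2=189.18_deg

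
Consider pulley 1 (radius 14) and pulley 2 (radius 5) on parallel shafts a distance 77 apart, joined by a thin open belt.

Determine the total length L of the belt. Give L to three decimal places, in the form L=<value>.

open belt: β = asin((r2−r1)/C) = asin(-9/77) = -6.7123°
wrap1 = π − 2β = 193.4245°
wrap2 = π + 2β = 166.5755°
tangent length = C·cosβ = 76.4722
L = r1·wrap1 + r2·wrap2 + 2·C·cosβ = 14·3.3759 + 5·2.9073 + 2·76.4722 = 214.7434

L=214.743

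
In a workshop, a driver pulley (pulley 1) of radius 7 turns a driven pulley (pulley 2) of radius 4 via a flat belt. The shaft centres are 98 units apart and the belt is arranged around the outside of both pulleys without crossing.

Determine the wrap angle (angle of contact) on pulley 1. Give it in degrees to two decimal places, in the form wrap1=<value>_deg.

wrap1=183.51_deg

open belt: β = asin((r2−r1)/C) = asin(-3/98) = -1.7542°
wrap1 = π − 2β = 183.5085°
wrap2 = π + 2β = 176.4915°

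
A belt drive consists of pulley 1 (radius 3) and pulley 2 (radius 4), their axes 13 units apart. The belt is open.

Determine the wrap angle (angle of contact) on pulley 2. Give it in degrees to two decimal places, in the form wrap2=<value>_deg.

wrap2=188.82_deg

open belt: β = asin((r2−r1)/C) = asin(1/13) = 4.4117°
wrap1 = π − 2β = 171.1765°
wrap2 = π + 2β = 188.8235°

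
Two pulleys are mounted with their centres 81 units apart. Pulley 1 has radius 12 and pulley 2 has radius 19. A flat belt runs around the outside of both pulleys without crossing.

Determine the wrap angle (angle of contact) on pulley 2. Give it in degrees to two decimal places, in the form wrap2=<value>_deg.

wrap2=189.92_deg

open belt: β = asin((r2−r1)/C) = asin(7/81) = 4.9577°
wrap1 = π − 2β = 170.0847°
wrap2 = π + 2β = 189.9153°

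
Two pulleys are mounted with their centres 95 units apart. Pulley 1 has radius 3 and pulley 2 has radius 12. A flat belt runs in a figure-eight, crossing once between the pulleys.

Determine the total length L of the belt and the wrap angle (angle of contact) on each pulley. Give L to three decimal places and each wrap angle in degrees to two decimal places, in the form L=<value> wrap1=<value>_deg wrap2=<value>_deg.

crossed belt: β = asin((r1+r2)/C) = asin(15/95) = 9.0847°
wrap1 = wrap2 = π + 2β = 198.1694°
tangent length = C·cosβ = 93.8083
L = (r1+r2)·wrap + 2·C·cosβ = 15·3.4587 + 2·93.8083 = 239.4973

L=239.497 wrap1=198.17_deg wrap2=198.17_deg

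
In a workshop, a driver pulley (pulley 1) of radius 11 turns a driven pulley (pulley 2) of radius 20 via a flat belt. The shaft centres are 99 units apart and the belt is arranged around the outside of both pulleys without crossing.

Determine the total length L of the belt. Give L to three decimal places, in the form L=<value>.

L=296.208

open belt: β = asin((r2−r1)/C) = asin(9/99) = 5.2159°
wrap1 = π − 2β = 169.5682°
wrap2 = π + 2β = 190.4318°
tangent length = C·cosβ = 98.5901
L = r1·wrap1 + r2·wrap2 + 2·C·cosβ = 11·2.9595 + 20·3.3237 + 2·98.5901 = 296.2081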